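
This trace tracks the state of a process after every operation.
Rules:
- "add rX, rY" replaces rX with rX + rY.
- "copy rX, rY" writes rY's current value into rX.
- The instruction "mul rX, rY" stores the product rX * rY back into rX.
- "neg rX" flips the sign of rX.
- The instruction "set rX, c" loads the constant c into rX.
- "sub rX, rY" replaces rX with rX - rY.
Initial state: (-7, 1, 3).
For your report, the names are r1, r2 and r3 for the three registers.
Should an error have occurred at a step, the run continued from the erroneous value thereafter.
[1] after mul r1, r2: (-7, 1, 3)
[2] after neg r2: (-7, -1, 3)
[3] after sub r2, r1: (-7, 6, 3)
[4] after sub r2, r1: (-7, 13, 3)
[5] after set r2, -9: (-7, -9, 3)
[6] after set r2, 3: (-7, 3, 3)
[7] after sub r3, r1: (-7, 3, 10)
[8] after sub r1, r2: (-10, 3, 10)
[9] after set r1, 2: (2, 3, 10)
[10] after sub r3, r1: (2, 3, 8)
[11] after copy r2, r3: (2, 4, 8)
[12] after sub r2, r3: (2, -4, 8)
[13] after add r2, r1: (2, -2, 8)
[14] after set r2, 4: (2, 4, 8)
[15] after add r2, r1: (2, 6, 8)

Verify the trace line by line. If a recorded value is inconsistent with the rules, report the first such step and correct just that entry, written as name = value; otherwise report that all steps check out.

Step 1: r1 = -7 * 1 = -7 — verified.
Step 2: r2 = -(1) = -1 — same as recorded.
Step 3: r2 = -1 - -7 = 6 — same as recorded.
Step 4: r2 = 6 - -7 = 13 — same as recorded.
Step 5: r2 = -9 — agrees with the trace.
Step 6: r2 = 3 — same as recorded.
Step 7: r3 = 3 - -7 = 10 — exactly as logged.
Step 8: r1 = -7 - 3 = -10 — in agreement.
Step 9: r1 = 2 — exactly as logged.
Step 10: r3 = 10 - 2 = 8 — consistent with the trace.
Step 11: r2 = 8 — the trace has a different value.
The earliest wrong entry is at step 11: it should read r2 = 8.

step 11, r2 = 8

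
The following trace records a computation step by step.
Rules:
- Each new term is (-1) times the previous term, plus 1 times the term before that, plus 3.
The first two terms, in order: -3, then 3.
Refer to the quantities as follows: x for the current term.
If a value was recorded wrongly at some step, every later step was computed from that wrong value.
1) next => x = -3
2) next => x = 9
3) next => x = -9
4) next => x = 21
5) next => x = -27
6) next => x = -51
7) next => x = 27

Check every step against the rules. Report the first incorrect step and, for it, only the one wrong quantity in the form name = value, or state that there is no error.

step 6, x = 51

Recomputing the run from the initial state:
step 1: x = -3
step 2: x = 9
step 3: x = -9
step 4: x = 21
step 5: x = -27
step 6: x = 51
step 7: x = -75
The first disagreement with the trace is at step 6, where the value should be x = 51.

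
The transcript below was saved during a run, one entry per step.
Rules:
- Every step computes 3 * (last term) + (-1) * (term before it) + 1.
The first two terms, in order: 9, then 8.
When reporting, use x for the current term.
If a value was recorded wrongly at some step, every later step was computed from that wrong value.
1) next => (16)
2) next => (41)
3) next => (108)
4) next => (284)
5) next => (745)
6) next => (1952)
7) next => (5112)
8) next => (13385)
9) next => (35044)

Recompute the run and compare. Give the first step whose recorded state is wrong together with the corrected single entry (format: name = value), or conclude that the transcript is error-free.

Recomputing the run from the initial state:
step 1: x = 16
step 2: x = 41
step 3: x = 108
step 4: x = 284
step 5: x = 745
step 6: x = 1952
step 7: x = 5112
step 8: x = 13385
step 9: x = 35044
This matches the transcript at every step.

no error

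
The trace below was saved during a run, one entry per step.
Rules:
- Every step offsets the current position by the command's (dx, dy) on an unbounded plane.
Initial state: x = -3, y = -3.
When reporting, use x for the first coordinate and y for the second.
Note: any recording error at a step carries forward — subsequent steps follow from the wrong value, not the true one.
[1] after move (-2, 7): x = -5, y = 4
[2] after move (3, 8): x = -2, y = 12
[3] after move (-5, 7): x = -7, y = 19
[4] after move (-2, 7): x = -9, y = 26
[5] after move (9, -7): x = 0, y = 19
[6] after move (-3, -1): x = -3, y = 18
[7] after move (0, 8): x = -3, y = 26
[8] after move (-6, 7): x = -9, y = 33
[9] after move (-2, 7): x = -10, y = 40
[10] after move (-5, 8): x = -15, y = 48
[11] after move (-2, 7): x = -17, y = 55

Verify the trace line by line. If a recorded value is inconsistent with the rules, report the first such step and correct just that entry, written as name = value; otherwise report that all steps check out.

step 9, x = -11

Recomputing the run from the initial state:
step 1: x = -5, y = 4
step 2: x = -2, y = 12
step 3: x = -7, y = 19
step 4: x = -9, y = 26
step 5: x = 0, y = 19
step 6: x = -3, y = 18
step 7: x = -3, y = 26
step 8: x = -9, y = 33
step 9: x = -11, y = 40
step 10: x = -16, y = 48
step 11: x = -18, y = 55
The first disagreement with the trace is at step 9, where the value should be x = -11.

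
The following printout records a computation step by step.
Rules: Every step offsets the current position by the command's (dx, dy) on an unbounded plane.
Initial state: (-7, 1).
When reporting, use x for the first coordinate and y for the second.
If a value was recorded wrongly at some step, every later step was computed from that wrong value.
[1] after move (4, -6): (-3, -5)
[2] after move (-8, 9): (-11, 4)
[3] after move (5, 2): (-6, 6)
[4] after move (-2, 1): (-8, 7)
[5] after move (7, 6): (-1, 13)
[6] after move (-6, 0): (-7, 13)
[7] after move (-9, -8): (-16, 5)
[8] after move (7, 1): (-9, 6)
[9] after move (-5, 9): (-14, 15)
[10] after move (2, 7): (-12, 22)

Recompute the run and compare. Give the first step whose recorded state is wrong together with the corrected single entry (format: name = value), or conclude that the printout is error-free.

Step 1: x = -7 + (4) = -3, y = 1 + (-6) = -5 — no discrepancy.
Step 2: x = -3 + (-8) = -11, y = -5 + (9) = 4 — in agreement.
Step 3: x = -11 + (5) = -6, y = 4 + (2) = 6 — agrees with the printout.
Step 4: x = -6 + (-2) = -8, y = 6 + (1) = 7 — matches.
Step 5: x = -8 + (7) = -1, y = 7 + (6) = 13 — verified.
Step 6: x = -1 + (-6) = -7, y = 13 + (0) = 13 — in agreement.
Step 7: x = -7 + (-9) = -16, y = 13 + (-8) = 5 — exactly as logged.
Step 8: x = -16 + (7) = -9, y = 5 + (1) = 6 — confirmed correct.
Step 9: x = -9 + (-5) = -14, y = 6 + (9) = 15 — matches.
Step 10: x = -14 + (2) = -12, y = 15 + (7) = 22 — confirmed correct.
Nothing is out of place; the run is error-free.

no error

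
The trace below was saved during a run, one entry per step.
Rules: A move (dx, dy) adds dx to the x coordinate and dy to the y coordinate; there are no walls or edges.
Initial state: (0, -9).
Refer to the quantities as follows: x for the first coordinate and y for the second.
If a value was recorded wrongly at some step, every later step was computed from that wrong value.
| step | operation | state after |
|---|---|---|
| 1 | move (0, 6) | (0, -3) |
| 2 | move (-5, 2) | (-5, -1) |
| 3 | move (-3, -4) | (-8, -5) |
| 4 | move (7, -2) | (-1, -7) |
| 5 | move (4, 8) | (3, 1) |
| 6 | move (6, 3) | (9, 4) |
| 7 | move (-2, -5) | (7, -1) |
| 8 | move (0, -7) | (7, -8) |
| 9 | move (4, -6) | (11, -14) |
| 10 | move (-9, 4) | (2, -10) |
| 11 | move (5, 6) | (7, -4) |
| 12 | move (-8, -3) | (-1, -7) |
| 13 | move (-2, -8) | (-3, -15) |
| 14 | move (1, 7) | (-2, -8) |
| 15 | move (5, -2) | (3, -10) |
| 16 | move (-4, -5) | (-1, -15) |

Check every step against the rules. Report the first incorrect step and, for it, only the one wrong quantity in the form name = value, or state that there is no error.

no error

Recomputing the run from the initial state:
step 1: x = 0, y = -3
step 2: x = -5, y = -1
step 3: x = -8, y = -5
step 4: x = -1, y = -7
step 5: x = 3, y = 1
step 6: x = 9, y = 4
step 7: x = 7, y = -1
step 8: x = 7, y = -8
step 9: x = 11, y = -14
step 10: x = 2, y = -10
step 11: x = 7, y = -4
step 12: x = -1, y = -7
step 13: x = -3, y = -15
step 14: x = -2, y = -8
step 15: x = 3, y = -10
step 16: x = -1, y = -15
This matches the trace at every step.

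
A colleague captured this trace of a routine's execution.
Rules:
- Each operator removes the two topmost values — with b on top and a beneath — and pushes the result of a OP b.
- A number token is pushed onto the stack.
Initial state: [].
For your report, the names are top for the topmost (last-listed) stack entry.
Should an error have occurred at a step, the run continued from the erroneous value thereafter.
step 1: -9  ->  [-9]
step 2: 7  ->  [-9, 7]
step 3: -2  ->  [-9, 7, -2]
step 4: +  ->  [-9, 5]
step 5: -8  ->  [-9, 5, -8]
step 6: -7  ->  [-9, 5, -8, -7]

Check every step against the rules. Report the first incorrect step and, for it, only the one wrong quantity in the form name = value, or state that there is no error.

no error

step 1: push -9: top = -9 -> no discrepancy
step 2: push 7: top = 7 -> exactly as logged
step 3: push -2: top = -2 -> matches
step 4: 7 + -2 = 5 -> consistent with the trace
step 5: push -8: top = -8 -> consistent with the trace
step 6: push -7: top = -7 -> consistent with the trace
All steps check out; nothing to correct.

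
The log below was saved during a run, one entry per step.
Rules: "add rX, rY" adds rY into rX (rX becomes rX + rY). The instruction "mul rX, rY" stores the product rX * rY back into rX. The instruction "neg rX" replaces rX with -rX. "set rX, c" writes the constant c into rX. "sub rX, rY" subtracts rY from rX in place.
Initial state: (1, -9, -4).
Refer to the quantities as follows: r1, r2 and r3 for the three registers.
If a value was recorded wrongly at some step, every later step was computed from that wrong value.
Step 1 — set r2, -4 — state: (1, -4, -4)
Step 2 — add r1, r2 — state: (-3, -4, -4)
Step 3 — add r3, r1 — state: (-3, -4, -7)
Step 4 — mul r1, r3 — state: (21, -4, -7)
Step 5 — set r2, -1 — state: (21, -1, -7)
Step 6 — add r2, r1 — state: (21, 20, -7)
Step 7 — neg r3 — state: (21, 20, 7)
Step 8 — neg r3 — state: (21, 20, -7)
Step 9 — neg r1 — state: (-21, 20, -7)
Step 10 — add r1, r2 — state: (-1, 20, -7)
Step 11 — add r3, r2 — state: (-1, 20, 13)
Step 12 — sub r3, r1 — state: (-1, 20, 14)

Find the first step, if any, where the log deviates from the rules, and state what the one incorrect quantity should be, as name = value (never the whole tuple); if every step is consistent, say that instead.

Step 1: r2 = -4 — checks out.
Step 2: r1 = 1 + -4 = -3 — consistent with the log.
Step 3: r3 = -4 + -3 = -7 — agrees with the log.
Step 4: r1 = -3 * -7 = 21 — confirmed correct.
Step 5: r2 = -1 — consistent with the log.
Step 6: r2 = -1 + 21 = 20 — verified.
Step 7: r3 = -(-7) = 7 — matches.
Step 8: r3 = -(7) = -7 — same as recorded.
Step 9: r1 = -(21) = -21 — no discrepancy.
Step 10: r1 = -21 + 20 = -1 — checks out.
Step 11: r3 = -7 + 20 = 13 — no discrepancy.
Step 12: r3 = 13 - -1 = 14 — agrees with the log.
Nothing is out of place; the run is error-free.

no error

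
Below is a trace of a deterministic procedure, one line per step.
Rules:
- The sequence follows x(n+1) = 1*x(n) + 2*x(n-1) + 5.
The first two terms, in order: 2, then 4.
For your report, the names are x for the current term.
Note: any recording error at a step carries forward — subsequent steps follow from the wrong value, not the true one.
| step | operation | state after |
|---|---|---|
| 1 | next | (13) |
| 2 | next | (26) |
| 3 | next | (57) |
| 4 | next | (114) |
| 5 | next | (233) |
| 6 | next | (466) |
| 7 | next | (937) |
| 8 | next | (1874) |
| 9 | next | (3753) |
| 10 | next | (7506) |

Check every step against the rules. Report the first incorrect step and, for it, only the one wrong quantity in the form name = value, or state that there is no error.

Recomputing the run from the initial state:
step 1: x = 13
step 2: x = 26
step 3: x = 57
step 4: x = 114
step 5: x = 233
step 6: x = 466
step 7: x = 937
step 8: x = 1874
step 9: x = 3753
step 10: x = 7506
This matches the trace at every step.

no error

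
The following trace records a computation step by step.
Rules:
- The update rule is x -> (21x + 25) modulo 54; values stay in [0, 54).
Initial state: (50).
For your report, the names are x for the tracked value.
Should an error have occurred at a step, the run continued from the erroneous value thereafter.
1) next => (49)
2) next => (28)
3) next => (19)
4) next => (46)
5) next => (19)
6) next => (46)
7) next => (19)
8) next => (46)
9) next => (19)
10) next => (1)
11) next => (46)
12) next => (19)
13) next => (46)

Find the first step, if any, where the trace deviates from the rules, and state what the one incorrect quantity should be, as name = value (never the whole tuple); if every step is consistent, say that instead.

step 10, x = 46

Step 1: x = (21*50 + 25) mod 54 = 49 — agrees with the trace.
Step 2: x = (21*49 + 25) mod 54 = 28 — consistent with the trace.
Step 3: x = (21*28 + 25) mod 54 = 19 — exactly as logged.
Step 4: x = (21*19 + 25) mod 54 = 46 — matches.
Step 5: x = (21*46 + 25) mod 54 = 19 — exactly as logged.
Step 6: x = (21*19 + 25) mod 54 = 46 — no discrepancy.
Step 7: x = (21*46 + 25) mod 54 = 19 — consistent with the trace.
Step 8: x = (21*19 + 25) mod 54 = 46 — matches.
Step 9: x = (21*46 + 25) mod 54 = 19 — exactly as logged.
Step 10: x = (21*19 + 25) mod 54 = 46 — the recorded entry deviates here.
First deviation found at step 10; the corrected entry is x = 46.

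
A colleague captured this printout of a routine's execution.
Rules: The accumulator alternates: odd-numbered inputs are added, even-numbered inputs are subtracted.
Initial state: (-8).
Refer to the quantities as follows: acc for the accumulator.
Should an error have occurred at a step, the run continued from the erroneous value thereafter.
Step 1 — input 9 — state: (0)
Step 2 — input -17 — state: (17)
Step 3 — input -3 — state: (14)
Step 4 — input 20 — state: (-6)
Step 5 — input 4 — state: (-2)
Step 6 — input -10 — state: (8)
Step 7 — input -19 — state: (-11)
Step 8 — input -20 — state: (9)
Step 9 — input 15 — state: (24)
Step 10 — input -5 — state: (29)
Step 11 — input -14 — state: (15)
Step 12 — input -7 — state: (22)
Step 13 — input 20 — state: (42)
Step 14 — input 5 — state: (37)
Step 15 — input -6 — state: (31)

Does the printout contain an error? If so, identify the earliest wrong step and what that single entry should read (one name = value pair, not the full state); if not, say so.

Recomputing the run from the initial state:
step 1: acc = 1
step 2: acc = 18
step 3: acc = 15
step 4: acc = -5
step 5: acc = -1
step 6: acc = 9
step 7: acc = -10
step 8: acc = 10
step 9: acc = 25
step 10: acc = 30
step 11: acc = 16
step 12: acc = 23
step 13: acc = 43
step 14: acc = 38
step 15: acc = 32
The first disagreement with the printout is at step 1, where the value should be acc = 1.

step 1, acc = 1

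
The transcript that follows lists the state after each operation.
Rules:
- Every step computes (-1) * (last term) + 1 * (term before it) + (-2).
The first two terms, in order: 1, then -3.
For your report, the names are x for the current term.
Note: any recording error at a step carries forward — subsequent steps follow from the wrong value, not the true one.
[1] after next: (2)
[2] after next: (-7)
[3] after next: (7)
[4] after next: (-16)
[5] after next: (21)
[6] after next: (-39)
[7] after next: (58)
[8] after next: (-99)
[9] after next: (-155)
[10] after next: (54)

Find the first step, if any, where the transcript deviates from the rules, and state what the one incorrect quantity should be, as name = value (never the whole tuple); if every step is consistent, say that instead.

step 9, x = 155

Recomputing the run from the initial state:
step 1: x = 2
step 2: x = -7
step 3: x = 7
step 4: x = -16
step 5: x = 21
step 6: x = -39
step 7: x = 58
step 8: x = -99
step 9: x = 155
step 10: x = -256
The first disagreement with the transcript is at step 9, where the value should be x = 155.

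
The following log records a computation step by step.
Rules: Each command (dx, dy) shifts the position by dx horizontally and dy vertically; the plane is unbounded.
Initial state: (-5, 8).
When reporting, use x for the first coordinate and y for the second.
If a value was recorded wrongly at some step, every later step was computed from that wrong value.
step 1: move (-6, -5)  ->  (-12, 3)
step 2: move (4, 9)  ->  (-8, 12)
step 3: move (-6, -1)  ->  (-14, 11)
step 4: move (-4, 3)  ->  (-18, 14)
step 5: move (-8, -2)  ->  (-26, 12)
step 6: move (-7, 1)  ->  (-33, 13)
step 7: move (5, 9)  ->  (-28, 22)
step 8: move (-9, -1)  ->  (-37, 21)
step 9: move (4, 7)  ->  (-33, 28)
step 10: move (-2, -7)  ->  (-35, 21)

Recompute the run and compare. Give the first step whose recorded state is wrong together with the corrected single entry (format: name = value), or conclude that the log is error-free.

Step 1: x = -5 + (-6) = -11, y = 8 + (-5) = 3 — the entry is off here.
That makes step 1 the first incorrect line — x = -11 is what it should show.

step 1, x = -11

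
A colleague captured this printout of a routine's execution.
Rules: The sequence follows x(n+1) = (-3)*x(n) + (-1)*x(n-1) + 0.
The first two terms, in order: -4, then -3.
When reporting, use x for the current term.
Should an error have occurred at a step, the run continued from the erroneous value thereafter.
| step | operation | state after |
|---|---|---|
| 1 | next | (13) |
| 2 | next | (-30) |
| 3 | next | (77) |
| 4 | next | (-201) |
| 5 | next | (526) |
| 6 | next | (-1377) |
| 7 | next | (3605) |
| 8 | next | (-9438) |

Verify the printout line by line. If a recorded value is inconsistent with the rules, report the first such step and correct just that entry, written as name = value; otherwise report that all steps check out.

step 2, x = -36

step 1: x = -3*(-3) + (-1)*(-4) + (0) = 13 -> consistent with the printout
step 2: x = -3*(13) + (-1)*(-3) + (0) = -36 -> not what was recorded
The earliest wrong entry is at step 2: it should read x = -36.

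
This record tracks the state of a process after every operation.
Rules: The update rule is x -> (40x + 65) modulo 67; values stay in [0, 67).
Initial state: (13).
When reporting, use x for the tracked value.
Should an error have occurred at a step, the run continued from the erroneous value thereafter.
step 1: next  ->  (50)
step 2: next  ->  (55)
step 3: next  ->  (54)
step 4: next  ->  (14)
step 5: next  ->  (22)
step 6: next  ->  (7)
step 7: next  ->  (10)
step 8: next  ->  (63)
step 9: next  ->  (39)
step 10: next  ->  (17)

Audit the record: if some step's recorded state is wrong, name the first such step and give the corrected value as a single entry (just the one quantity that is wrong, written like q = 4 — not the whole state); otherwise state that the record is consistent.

Recomputing the run from the initial state:
step 1: x = 49
step 2: x = 15
step 3: x = 62
step 4: x = 66
step 5: x = 25
step 6: x = 60
step 7: x = 53
step 8: x = 41
step 9: x = 30
step 10: x = 59
The first disagreement with the record is at step 1, where the value should be x = 49.

step 1, x = 49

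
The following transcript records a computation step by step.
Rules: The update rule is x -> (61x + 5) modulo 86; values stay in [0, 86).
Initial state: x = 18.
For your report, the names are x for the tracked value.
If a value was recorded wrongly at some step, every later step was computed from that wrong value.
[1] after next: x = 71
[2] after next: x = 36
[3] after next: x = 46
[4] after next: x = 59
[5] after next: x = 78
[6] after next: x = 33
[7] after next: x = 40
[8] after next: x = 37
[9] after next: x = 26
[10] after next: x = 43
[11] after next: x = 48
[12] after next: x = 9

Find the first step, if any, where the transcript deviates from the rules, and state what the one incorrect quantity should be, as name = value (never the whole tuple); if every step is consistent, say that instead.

Step 1: x = (61*18 + 5) mod 86 = 71 — no discrepancy.
Step 2: x = (61*71 + 5) mod 86 = 36 — verified.
Step 3: x = (61*36 + 5) mod 86 = 51 — the recorded entry deviates here.
First deviation found at step 3; the corrected entry is x = 51.

step 3, x = 51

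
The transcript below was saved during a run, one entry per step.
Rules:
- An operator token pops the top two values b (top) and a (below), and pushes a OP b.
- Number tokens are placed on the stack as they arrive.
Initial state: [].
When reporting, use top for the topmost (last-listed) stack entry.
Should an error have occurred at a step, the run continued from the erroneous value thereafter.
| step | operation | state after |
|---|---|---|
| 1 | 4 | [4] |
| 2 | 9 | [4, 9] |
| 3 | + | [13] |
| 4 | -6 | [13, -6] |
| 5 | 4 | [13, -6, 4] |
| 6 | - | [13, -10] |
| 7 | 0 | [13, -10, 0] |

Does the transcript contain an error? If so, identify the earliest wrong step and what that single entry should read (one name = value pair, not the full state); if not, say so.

Recomputing the run from the initial state:
step 1: [4]
step 2: [4, 9]
step 3: [13]
step 4: [13, -6]
step 5: [13, -6, 4]
step 6: [13, -10]
step 7: [13, -10, 0]
This matches the transcript at every step.

no error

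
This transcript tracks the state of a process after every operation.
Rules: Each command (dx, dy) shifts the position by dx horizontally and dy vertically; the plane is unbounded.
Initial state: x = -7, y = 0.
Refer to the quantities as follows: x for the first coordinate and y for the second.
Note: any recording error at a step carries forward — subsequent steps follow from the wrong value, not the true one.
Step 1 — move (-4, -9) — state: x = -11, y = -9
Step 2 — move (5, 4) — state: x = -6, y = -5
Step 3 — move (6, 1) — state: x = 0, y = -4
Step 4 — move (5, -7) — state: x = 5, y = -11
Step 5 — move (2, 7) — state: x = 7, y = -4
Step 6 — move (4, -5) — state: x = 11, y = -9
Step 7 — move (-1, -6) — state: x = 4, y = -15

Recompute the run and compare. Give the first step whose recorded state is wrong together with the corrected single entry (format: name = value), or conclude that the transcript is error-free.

Recomputing the run from the initial state:
step 1: x = -11, y = -9
step 2: x = -6, y = -5
step 3: x = 0, y = -4
step 4: x = 5, y = -11
step 5: x = 7, y = -4
step 6: x = 11, y = -9
step 7: x = 10, y = -15
The first disagreement with the transcript is at step 7, where the value should be x = 10.

step 7, x = 10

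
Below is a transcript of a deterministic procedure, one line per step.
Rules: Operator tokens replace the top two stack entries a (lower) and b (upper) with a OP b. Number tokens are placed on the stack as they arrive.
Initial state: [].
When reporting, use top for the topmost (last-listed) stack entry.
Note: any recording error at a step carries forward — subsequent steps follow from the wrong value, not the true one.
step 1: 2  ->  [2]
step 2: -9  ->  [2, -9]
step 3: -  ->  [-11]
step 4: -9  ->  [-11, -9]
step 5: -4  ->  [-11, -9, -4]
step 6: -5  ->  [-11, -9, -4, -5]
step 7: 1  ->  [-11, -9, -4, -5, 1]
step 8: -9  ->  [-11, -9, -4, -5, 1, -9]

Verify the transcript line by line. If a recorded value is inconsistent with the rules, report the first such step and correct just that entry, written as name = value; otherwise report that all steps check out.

step 3, top = 11

Step 1: push 2: top = 2 — agrees with the transcript.
Step 2: push -9: top = -9 — exactly as logged.
Step 3: 2 - -9 = 11 — the recorded entry deviates here.
The earliest wrong entry is at step 3: it should read top = 11.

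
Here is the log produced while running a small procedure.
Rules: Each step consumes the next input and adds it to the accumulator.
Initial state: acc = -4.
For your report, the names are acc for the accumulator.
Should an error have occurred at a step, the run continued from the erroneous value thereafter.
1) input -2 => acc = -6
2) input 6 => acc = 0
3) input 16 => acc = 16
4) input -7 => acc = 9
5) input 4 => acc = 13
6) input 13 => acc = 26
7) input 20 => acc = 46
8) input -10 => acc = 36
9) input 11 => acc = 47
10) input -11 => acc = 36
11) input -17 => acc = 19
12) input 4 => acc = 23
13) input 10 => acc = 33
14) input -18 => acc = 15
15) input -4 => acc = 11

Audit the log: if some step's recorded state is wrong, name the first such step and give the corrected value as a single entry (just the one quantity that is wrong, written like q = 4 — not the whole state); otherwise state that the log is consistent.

no error

Recomputing the run from the initial state:
step 1: acc = -6
step 2: acc = 0
step 3: acc = 16
step 4: acc = 9
step 5: acc = 13
step 6: acc = 26
step 7: acc = 46
step 8: acc = 36
step 9: acc = 47
step 10: acc = 36
step 11: acc = 19
step 12: acc = 23
step 13: acc = 33
step 14: acc = 15
step 15: acc = 11
This matches the log at every step.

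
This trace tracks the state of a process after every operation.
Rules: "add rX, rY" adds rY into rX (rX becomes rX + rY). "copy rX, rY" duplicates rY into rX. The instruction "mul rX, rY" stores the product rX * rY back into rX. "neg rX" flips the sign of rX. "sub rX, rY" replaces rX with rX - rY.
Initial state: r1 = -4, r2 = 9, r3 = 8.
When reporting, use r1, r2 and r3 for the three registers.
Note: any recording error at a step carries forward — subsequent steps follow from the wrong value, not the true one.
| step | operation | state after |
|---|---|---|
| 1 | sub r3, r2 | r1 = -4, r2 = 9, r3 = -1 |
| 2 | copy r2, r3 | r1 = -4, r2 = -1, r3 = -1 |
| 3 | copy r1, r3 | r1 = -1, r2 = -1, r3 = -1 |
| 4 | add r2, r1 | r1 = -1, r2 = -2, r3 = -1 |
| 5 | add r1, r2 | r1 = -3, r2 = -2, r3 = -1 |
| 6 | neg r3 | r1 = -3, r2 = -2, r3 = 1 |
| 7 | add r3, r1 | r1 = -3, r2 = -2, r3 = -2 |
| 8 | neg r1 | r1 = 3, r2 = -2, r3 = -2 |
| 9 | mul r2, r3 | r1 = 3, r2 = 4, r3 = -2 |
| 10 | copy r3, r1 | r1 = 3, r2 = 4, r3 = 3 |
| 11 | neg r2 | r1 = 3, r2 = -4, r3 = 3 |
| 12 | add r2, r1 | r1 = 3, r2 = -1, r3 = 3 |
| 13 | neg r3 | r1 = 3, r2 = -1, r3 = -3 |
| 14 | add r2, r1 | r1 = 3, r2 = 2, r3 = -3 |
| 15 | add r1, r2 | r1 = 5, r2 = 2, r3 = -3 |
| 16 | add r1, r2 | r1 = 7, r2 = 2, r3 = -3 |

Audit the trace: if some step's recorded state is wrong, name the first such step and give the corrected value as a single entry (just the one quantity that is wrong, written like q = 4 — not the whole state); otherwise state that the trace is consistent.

no error

Step 1: r3 = 8 - 9 = -1 — exactly as logged.
Step 2: r2 = -1 — no discrepancy.
Step 3: r1 = -1 — in agreement.
Step 4: r2 = -1 + -1 = -2 — same as recorded.
Step 5: r1 = -1 + -2 = -3 — confirmed correct.
Step 6: r3 = -(-1) = 1 — verified.
Step 7: r3 = 1 + -3 = -2 — in agreement.
Step 8: r1 = -(-3) = 3 — exactly as logged.
Step 9: r2 = -2 * -2 = 4 — exactly as logged.
Step 10: r3 = 3 — checks out.
Step 11: r2 = -(4) = -4 — exactly as logged.
Step 12: r2 = -4 + 3 = -1 — same as recorded.
Step 13: r3 = -(3) = -3 — exactly as logged.
Step 14: r2 = -1 + 3 = 2 — consistent with the trace.
Step 15: r1 = 3 + 2 = 5 — exactly as logged.
Step 16: r1 = 5 + 2 = 7 — same as recorded.
The recomputation confirms every line.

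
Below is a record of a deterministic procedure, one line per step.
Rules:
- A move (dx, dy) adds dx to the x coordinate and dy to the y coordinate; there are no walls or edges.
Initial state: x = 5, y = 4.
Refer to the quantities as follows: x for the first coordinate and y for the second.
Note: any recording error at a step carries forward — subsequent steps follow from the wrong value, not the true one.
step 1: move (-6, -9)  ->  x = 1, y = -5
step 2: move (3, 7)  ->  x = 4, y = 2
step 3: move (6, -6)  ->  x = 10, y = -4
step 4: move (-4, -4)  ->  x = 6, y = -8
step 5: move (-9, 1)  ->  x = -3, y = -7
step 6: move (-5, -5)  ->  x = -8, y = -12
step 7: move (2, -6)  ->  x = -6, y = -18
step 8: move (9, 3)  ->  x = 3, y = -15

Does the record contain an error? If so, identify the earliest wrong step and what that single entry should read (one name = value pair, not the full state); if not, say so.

step 1, x = -1

Recomputing the run from the initial state:
step 1: x = -1, y = -5
step 2: x = 2, y = 2
step 3: x = 8, y = -4
step 4: x = 4, y = -8
step 5: x = -5, y = -7
step 6: x = -10, y = -12
step 7: x = -8, y = -18
step 8: x = 1, y = -15
The first disagreement with the record is at step 1, where the value should be x = -1.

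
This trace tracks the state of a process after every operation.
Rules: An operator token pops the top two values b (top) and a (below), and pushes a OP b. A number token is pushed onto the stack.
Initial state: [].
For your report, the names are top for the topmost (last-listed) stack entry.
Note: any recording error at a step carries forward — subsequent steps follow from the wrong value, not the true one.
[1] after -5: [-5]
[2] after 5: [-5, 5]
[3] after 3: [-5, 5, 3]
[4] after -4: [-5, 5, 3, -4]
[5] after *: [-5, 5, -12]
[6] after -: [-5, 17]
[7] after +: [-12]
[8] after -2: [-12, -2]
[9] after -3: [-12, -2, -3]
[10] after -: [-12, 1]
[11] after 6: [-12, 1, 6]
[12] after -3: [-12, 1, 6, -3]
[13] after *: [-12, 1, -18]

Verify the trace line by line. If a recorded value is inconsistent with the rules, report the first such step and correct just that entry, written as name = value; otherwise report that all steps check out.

Recomputing the run from the initial state:
step 1: [-5]
step 2: [-5, 5]
step 3: [-5, 5, 3]
step 4: [-5, 5, 3, -4]
step 5: [-5, 5, -12]
step 6: [-5, 17]
step 7: [12]
step 8: [12, -2]
step 9: [12, -2, -3]
step 10: [12, 1]
step 11: [12, 1, 6]
step 12: [12, 1, 6, -3]
step 13: [12, 1, -18]
The first disagreement with the trace is at step 7, where the value should be top = 12.

step 7, top = 12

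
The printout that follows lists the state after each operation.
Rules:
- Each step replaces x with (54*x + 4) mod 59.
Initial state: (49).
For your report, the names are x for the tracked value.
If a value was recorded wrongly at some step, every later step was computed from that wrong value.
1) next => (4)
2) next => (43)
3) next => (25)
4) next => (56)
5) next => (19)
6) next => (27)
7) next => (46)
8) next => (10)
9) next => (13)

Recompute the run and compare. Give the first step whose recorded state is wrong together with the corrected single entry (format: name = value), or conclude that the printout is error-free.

step 1, x = 54

1. x = (54*49 + 4) mod 59 = 54 (the printout has a different value)
Step 1 is the first one off; corrected, x = 54.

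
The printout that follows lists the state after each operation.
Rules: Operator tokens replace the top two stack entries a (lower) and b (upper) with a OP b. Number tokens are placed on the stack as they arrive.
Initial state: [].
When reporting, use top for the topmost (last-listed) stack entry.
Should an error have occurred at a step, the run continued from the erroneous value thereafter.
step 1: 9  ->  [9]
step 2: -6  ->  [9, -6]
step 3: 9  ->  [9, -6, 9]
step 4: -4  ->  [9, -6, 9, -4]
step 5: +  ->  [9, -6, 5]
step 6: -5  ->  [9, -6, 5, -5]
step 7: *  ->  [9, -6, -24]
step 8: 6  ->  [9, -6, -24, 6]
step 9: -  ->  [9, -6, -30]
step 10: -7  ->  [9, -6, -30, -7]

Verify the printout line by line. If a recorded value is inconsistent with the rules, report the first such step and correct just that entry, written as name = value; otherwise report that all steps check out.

Recomputing the run from the initial state:
step 1: [9]
step 2: [9, -6]
step 3: [9, -6, 9]
step 4: [9, -6, 9, -4]
step 5: [9, -6, 5]
step 6: [9, -6, 5, -5]
step 7: [9, -6, -25]
step 8: [9, -6, -25, 6]
step 9: [9, -6, -31]
step 10: [9, -6, -31, -7]
The first disagreement with the printout is at step 7, where the value should be top = -25.

step 7, top = -25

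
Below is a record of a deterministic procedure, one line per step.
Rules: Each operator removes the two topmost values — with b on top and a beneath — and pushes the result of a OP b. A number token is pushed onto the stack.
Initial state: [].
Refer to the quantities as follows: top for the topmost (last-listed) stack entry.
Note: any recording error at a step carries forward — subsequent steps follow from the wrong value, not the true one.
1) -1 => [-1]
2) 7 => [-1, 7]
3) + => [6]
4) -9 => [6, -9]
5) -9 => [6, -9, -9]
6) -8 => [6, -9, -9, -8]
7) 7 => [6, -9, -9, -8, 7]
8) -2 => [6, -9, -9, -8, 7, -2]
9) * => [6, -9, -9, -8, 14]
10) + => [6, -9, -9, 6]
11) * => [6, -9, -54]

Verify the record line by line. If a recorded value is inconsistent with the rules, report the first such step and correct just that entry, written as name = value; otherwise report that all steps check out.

step 9, top = -14

1. push -1: top = -1 (agrees with the record)
2. push 7: top = 7 (consistent with the record)
3. -1 + 7 = 6 (checks out)
4. push -9: top = -9 (confirmed correct)
5. push -9: top = -9 (checks out)
6. push -8: top = -8 (same as recorded)
7. push 7: top = 7 (no discrepancy)
8. push -2: top = -2 (agrees with the record)
9. 7 * -2 = -14 (a discrepancy with the record)
The audit stops at step 9: the recorded entry is wrong and should be top = -14.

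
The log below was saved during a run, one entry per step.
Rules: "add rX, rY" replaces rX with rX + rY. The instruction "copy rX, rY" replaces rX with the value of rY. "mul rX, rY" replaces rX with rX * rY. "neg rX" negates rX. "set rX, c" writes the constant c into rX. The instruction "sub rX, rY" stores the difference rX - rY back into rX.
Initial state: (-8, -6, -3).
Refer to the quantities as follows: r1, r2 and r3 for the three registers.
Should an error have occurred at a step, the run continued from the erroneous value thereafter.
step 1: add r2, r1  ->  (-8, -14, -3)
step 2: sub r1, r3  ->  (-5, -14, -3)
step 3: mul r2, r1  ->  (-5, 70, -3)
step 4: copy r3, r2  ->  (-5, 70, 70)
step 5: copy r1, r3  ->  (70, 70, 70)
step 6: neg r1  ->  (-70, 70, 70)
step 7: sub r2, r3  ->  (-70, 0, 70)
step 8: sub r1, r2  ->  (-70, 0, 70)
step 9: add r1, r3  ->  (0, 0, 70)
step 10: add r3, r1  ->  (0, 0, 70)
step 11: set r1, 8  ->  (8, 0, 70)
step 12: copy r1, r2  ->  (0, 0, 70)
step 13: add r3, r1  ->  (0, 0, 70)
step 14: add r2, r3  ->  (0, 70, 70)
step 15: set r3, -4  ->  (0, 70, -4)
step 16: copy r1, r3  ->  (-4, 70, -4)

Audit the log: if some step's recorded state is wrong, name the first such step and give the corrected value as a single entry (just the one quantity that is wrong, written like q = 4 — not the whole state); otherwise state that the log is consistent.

no error

Recomputing the run from the initial state:
step 1: r1 = -8, r2 = -14, r3 = -3
step 2: r1 = -5, r2 = -14, r3 = -3
step 3: r1 = -5, r2 = 70, r3 = -3
step 4: r1 = -5, r2 = 70, r3 = 70
step 5: r1 = 70, r2 = 70, r3 = 70
step 6: r1 = -70, r2 = 70, r3 = 70
step 7: r1 = -70, r2 = 0, r3 = 70
step 8: r1 = -70, r2 = 0, r3 = 70
step 9: r1 = 0, r2 = 0, r3 = 70
step 10: r1 = 0, r2 = 0, r3 = 70
step 11: r1 = 8, r2 = 0, r3 = 70
step 12: r1 = 0, r2 = 0, r3 = 70
step 13: r1 = 0, r2 = 0, r3 = 70
step 14: r1 = 0, r2 = 70, r3 = 70
step 15: r1 = 0, r2 = 70, r3 = -4
step 16: r1 = -4, r2 = 70, r3 = -4
This matches the log at every step.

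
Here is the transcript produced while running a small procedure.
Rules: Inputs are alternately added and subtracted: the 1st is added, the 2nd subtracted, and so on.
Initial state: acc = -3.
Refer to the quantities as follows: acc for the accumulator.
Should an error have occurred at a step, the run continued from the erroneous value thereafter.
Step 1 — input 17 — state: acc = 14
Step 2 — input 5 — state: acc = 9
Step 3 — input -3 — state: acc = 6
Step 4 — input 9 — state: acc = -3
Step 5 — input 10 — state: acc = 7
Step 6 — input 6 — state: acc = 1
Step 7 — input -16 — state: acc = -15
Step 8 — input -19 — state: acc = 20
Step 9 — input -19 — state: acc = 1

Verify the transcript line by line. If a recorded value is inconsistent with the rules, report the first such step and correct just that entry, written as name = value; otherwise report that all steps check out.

1. acc = -3 + 17 = 14 (no discrepancy)
2. acc = 14 - 5 = 9 (exactly as logged)
3. acc = 9 + -3 = 6 (verified)
4. acc = 6 - 9 = -3 (agrees with the transcript)
5. acc = -3 + 10 = 7 (exactly as logged)
6. acc = 7 - 6 = 1 (no discrepancy)
7. acc = 1 + -16 = -15 (exactly as logged)
8. acc = -15 - -19 = 4 (the transcript disagrees here)
The earliest wrong entry is at step 8: it should read acc = 4.

step 8, acc = 4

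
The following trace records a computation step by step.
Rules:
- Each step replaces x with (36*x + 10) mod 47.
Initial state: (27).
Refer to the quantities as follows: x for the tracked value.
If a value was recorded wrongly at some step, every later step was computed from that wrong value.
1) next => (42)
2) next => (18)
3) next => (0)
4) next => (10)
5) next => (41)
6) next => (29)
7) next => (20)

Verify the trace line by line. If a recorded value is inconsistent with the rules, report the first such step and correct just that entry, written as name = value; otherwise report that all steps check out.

no error

Recomputing the run from the initial state:
step 1: x = 42
step 2: x = 18
step 3: x = 0
step 4: x = 10
step 5: x = 41
step 6: x = 29
step 7: x = 20
This matches the trace at every step.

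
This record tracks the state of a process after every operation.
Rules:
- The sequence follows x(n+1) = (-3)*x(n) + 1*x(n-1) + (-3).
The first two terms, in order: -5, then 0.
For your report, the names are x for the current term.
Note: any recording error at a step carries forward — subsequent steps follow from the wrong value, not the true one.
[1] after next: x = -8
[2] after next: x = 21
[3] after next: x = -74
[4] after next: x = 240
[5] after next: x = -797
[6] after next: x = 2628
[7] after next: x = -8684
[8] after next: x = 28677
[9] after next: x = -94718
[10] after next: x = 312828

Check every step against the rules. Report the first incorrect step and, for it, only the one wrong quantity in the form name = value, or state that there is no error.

Recomputing the run from the initial state:
step 1: x = -8
step 2: x = 21
step 3: x = -74
step 4: x = 240
step 5: x = -797
step 6: x = 2628
step 7: x = -8684
step 8: x = 28677
step 9: x = -94718
step 10: x = 312828
This matches the record at every step.

no error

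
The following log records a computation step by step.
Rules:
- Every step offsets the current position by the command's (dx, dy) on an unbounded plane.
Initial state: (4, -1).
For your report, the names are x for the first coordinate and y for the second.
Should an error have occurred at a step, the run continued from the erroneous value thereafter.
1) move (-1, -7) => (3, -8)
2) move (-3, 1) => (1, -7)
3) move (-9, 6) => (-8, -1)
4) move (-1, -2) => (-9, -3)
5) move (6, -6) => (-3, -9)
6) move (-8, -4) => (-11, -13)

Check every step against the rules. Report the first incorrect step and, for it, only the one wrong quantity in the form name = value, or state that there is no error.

1. x = 4 + (-1) = 3, y = -1 + (-7) = -8 (agrees with the log)
2. x = 3 + (-3) = 0, y = -8 + (1) = -7 (a discrepancy with the log)
Step 2 is the first one off; corrected, x = 0.

step 2, x = 0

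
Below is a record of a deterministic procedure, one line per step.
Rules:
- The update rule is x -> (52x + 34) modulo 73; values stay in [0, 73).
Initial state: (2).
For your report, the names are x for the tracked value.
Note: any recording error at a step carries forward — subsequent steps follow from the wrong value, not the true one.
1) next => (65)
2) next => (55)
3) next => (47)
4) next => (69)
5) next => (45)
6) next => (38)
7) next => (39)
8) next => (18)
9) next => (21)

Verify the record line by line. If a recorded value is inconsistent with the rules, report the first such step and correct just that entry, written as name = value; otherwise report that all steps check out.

Recomputing the run from the initial state:
step 1: x = 65
step 2: x = 56
step 3: x = 26
step 4: x = 72
step 5: x = 55
step 6: x = 47
step 7: x = 69
step 8: x = 45
step 9: x = 38
The first disagreement with the record is at step 2, where the value should be x = 56.

step 2, x = 56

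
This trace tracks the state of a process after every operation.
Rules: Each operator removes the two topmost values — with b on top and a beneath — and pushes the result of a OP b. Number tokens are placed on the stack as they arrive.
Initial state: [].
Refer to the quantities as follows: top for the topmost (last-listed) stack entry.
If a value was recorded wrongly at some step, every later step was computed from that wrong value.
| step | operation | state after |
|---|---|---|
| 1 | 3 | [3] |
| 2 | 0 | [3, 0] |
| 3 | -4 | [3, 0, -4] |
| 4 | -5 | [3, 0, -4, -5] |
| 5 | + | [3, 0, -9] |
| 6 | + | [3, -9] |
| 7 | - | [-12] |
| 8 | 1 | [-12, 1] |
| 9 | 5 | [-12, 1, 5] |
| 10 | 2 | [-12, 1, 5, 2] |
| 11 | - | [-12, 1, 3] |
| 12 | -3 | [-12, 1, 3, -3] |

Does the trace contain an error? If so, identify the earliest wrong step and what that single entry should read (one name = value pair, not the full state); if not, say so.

Recomputing the run from the initial state:
step 1: [3]
step 2: [3, 0]
step 3: [3, 0, -4]
step 4: [3, 0, -4, -5]
step 5: [3, 0, -9]
step 6: [3, -9]
step 7: [12]
step 8: [12, 1]
step 9: [12, 1, 5]
step 10: [12, 1, 5, 2]
step 11: [12, 1, 3]
step 12: [12, 1, 3, -3]
The first disagreement with the trace is at step 7, where the value should be top = 12.

step 7, top = 12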